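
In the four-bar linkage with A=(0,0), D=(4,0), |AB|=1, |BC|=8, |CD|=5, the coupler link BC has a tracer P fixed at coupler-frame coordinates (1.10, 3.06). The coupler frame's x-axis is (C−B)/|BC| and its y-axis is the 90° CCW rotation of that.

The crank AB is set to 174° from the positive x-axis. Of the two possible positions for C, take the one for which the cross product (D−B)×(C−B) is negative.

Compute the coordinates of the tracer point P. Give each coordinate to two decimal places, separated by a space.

1.76 1.84

A=(0,0), D=(4.00,0)
B = A + 1.00·(cos174°, sin174°) = (-0.9945, 0.1045)
|BD| = 4.9956
circle(B,8.00) ∩ circle(D,5.00): a=6.4012, h=4.7984
  candidates: C₊=(5.5057,4.7679) cross=23.971; C₋=(5.3049,-4.8267) cross=-23.971
  mode - wants cross < 0 → take C=(5.3049,-4.8267) (cross=-23.971)
ex = (C−B)/|BC| = (0.7874,-0.6164); ey = (0.6164,0.7874)
P = B + 1.10·ex + 3.06·ey = (1.7579,1.8360)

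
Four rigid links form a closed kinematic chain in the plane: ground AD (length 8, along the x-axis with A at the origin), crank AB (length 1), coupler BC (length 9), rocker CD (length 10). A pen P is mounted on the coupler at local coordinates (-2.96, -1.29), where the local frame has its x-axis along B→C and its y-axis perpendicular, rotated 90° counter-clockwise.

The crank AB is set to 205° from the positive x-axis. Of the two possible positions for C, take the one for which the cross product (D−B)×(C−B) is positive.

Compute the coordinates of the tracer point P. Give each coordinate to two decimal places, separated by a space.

A=(0,0), D=(8.00,0)
B = A + 1.00·(cos205°, sin205°) = (-0.9063, -0.4226)
|BD| = 8.9163
circle(B,9.00) ∩ circle(D,10.00): a=3.3927, h=8.3360
  candidates: C₊=(2.0875,8.0649) cross=74.327; C₋=(2.8777,-8.5885) cross=-74.327
  mode + wants cross > 0 → take C=(2.0875,8.0649) (cross=74.327)
ex = (C−B)/|BC| = (0.3326,0.9431); ey = (-0.9431,0.3326)
P = B + -2.96·ex + -1.29·ey = (-0.6744,-3.6432)

-0.67 -3.64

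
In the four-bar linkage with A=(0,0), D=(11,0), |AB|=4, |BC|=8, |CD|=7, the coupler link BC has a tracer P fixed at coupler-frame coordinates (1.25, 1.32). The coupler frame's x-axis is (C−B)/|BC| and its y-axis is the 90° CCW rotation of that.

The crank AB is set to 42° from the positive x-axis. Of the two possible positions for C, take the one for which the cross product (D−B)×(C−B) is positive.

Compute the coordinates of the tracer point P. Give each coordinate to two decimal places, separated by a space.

3.34 4.46

A=(0,0), D=(11.00,0)
B = A + 4.00·(cos42°, sin42°) = (2.9726, 2.6765)
|BD| = 8.4619
circle(B,8.00) ∩ circle(D,7.00): a=5.1173, h=6.1493
  candidates: C₊=(9.7722,6.8915) cross=52.034; C₋=(5.8821,-4.7756) cross=-52.034
  mode + wants cross > 0 → take C=(9.7722,6.8915) (cross=52.034)
ex = (C−B)/|BC| = (0.8499,0.5269); ey = (-0.5269,0.8499)
P = B + 1.25·ex + 1.32·ey = (3.3395,4.4570)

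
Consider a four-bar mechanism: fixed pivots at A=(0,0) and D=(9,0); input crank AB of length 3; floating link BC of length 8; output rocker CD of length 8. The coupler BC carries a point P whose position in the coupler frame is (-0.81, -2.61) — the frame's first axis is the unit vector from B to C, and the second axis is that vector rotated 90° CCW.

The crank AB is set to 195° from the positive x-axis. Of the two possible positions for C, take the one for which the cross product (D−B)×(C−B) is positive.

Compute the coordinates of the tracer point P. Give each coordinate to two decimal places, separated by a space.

-1.60 -3.18

A=(0,0), D=(9.00,0)
B = A + 3.00·(cos195°, sin195°) = (-2.8978, -0.7765)
|BD| = 11.9231
circle(B,8.00) ∩ circle(D,8.00): a=5.9615, h=5.3348
  candidates: C₊=(2.7037,4.9352) cross=63.607; C₋=(3.3985,-5.7117) cross=-63.607
  mode + wants cross > 0 → take C=(2.7037,4.9352) (cross=63.607)
ex = (C−B)/|BC| = (0.7002,0.7140); ey = (-0.7140,0.7002)
P = B + -0.81·ex + -2.61·ey = (-1.6015,-3.1822)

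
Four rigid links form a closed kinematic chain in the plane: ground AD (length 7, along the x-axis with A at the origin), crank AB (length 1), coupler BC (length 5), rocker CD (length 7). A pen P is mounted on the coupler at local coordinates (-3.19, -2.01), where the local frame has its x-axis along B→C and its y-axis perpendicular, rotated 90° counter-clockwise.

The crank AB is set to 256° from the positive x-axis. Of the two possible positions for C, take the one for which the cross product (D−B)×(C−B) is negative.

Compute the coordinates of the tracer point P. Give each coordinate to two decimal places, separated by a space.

A=(0,0), D=(7.00,0)
B = A + 1.00·(cos256°, sin256°) = (-0.2419, -0.9703)
|BD| = 7.3066
circle(B,5.00) ∩ circle(D,7.00): a=2.0110, h=4.5778
  candidates: C₊=(1.1433,3.8340) cross=33.448; C₋=(2.3592,-5.2405) cross=-33.448
  mode - wants cross < 0 → take C=(2.3592,-5.2405) (cross=-33.448)
ex = (C−B)/|BC| = (0.5202,-0.8540); ey = (0.8540,0.5202)
P = B + -3.19·ex + -2.01·ey = (-3.6180,0.7084)

-3.62 0.71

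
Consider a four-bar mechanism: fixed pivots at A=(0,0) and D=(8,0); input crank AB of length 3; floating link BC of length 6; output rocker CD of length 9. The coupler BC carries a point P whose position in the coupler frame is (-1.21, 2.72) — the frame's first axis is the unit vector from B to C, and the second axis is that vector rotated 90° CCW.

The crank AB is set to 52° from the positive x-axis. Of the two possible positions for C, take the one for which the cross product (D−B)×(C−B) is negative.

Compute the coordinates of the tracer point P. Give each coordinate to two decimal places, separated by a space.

A=(0,0), D=(8.00,0)
B = A + 3.00·(cos52°, sin52°) = (1.8470, 2.3640)
|BD| = 6.5915
circle(B,6.00) ∩ circle(D,9.00): a=-0.1177, h=5.9988
  candidates: C₊=(3.8886,8.0060) cross=39.542; C₋=(-0.4144,-3.1935) cross=-39.542
  mode - wants cross < 0 → take C=(-0.4144,-3.1935) (cross=-39.542)
ex = (C−B)/|BC| = (-0.3769,-0.9263); ey = (0.9263,-0.3769)
P = B + -1.21·ex + 2.72·ey = (4.8224,2.4597)

4.82 2.46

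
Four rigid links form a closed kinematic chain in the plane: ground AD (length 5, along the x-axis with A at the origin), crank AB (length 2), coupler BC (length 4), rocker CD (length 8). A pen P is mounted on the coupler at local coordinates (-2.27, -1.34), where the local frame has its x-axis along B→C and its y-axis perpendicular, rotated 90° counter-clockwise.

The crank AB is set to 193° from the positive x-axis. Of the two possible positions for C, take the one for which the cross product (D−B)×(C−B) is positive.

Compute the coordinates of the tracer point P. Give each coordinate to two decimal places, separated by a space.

-0.48 -2.64

A=(0,0), D=(5.00,0)
B = A + 2.00·(cos193°, sin193°) = (-1.9487, -0.4499)
|BD| = 6.9633
circle(B,4.00) ∩ circle(D,8.00): a=0.0350, h=3.9998
  candidates: C₊=(-2.1722,3.5438) cross=27.852; C₋=(-1.6554,-4.4391) cross=-27.852
  mode + wants cross > 0 → take C=(-2.1722,3.5438) (cross=27.852)
ex = (C−B)/|BC| = (-0.0559,0.9984); ey = (-0.9984,-0.0559)
P = B + -2.27·ex + -1.34·ey = (-0.4840,-2.6415)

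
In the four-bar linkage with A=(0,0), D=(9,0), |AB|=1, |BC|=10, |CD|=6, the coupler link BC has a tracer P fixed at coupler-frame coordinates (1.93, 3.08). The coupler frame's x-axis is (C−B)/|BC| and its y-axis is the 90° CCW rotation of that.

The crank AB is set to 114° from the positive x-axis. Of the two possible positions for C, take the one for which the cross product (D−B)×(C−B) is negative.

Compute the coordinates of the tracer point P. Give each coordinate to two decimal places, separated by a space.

3.08 1.95

A=(0,0), D=(9.00,0)
B = A + 1.00·(cos114°, sin114°) = (-0.4067, 0.9135)
|BD| = 9.4510
circle(B,10.00) ∩ circle(D,6.00): a=8.1114, h=5.8485
  candidates: C₊=(8.2320,5.9506) cross=55.275; C₋=(7.1013,-5.6917) cross=-55.275
  mode - wants cross < 0 → take C=(7.1013,-5.6917) (cross=-55.275)
ex = (C−B)/|BC| = (0.7508,-0.6605); ey = (0.6605,0.7508)
P = B + 1.93·ex + 3.08·ey = (3.0767,1.9512)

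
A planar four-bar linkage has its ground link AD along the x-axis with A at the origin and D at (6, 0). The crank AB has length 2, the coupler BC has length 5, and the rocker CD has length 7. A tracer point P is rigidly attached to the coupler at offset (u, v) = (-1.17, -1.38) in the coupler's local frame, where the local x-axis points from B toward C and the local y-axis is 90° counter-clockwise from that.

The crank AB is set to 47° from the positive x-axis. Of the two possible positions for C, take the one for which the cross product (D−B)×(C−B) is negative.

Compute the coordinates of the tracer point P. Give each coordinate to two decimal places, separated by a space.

0.41 3.00

A=(0,0), D=(6.00,0)
B = A + 2.00·(cos47°, sin47°) = (1.3640, 1.4627)
|BD| = 4.8613
circle(B,5.00) ∩ circle(D,7.00): a=-0.0378, h=4.9999
  candidates: C₊=(2.8323,6.2423) cross=24.306; C₋=(-0.1765,-3.2941) cross=-24.306
  mode - wants cross < 0 → take C=(-0.1765,-3.2941) (cross=-24.306)
ex = (C−B)/|BC| = (-0.3081,-0.9514); ey = (0.9514,-0.3081)
P = B + -1.17·ex + -1.38·ey = (0.4116,3.0010)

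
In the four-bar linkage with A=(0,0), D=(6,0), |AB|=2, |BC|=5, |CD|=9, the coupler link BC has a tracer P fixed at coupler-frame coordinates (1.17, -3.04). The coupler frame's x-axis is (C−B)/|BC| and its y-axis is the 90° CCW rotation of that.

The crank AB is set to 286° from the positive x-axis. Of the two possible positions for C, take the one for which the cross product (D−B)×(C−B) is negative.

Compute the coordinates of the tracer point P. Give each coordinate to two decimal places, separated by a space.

-2.56 -2.90

A=(0,0), D=(6.00,0)
B = A + 2.00·(cos286°, sin286°) = (0.5513, -1.9225)
|BD| = 5.7779
circle(B,5.00) ∩ circle(D,9.00): a=-1.9570, h=4.6011
  candidates: C₊=(-2.8252,1.7652) cross=26.585; C₋=(0.2367,-6.9126) cross=-26.585
  mode - wants cross < 0 → take C=(0.2367,-6.9126) (cross=-26.585)
ex = (C−B)/|BC| = (-0.0629,-0.9980); ey = (0.9980,-0.0629)
P = B + 1.17·ex + -3.04·ey = (-2.5563,-2.8989)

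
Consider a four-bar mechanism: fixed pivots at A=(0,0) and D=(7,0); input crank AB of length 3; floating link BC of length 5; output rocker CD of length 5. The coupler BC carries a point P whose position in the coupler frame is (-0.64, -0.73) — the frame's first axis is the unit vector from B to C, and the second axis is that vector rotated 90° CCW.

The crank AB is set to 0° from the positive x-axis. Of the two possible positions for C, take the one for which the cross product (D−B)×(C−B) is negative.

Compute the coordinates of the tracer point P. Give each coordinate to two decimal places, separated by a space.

2.07 0.29

A=(0,0), D=(7.00,0)
B = A + 3.00·(cos0°, sin0°) = (3.0000, 0.0000)
|BD| = 4.0000
circle(B,5.00) ∩ circle(D,5.00): a=2.0000, h=4.5826
  candidates: C₊=(5.0000,4.5826) cross=18.330; C₋=(5.0000,-4.5826) cross=-18.330
  mode - wants cross < 0 → take C=(5.0000,-4.5826) (cross=-18.330)
ex = (C−B)/|BC| = (0.4000,-0.9165); ey = (0.9165,0.4000)
P = B + -0.64·ex + -0.73·ey = (2.0749,0.2946)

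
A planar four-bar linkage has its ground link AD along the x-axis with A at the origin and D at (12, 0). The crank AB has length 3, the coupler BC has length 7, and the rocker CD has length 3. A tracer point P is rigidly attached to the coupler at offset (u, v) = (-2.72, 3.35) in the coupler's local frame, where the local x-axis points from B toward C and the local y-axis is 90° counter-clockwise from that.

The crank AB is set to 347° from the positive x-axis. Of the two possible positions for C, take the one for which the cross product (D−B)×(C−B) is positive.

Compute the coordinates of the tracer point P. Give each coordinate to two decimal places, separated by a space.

A=(0,0), D=(12.00,0)
B = A + 3.00·(cos347°, sin347°) = (2.9231, -0.6749)
|BD| = 9.1019
circle(B,7.00) ∩ circle(D,3.00): a=6.7483, h=1.8602
  candidates: C₊=(9.5149,1.6806) cross=16.932; C₋=(9.7908,-2.0296) cross=-16.932
  mode + wants cross > 0 → take C=(9.5149,1.6806) (cross=16.932)
ex = (C−B)/|BC| = (0.9417,0.3365); ey = (-0.3365,0.9417)
P = B + -2.72·ex + 3.35·ey = (-0.7655,1.5645)

-0.77 1.56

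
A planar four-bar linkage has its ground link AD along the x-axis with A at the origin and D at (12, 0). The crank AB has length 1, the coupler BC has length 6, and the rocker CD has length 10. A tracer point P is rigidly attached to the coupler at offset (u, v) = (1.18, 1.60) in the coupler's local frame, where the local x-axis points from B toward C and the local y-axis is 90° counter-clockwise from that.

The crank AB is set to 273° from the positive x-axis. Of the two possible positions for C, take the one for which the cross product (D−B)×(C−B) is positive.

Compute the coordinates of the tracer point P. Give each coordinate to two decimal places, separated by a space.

-0.78 0.81

A=(0,0), D=(12.00,0)
B = A + 1.00·(cos273°, sin273°) = (0.0523, -0.9986)
|BD| = 11.9893
circle(B,6.00) ∩ circle(D,10.00): a=3.3256, h=4.9940
  candidates: C₊=(2.9504,4.2550) cross=59.875; C₋=(3.7824,-5.6983) cross=-59.875
  mode + wants cross > 0 → take C=(2.9504,4.2550) (cross=59.875)
ex = (C−B)/|BC| = (0.4830,0.8756); ey = (-0.8756,0.4830)
P = B + 1.18·ex + 1.60·ey = (-0.7787,0.8074)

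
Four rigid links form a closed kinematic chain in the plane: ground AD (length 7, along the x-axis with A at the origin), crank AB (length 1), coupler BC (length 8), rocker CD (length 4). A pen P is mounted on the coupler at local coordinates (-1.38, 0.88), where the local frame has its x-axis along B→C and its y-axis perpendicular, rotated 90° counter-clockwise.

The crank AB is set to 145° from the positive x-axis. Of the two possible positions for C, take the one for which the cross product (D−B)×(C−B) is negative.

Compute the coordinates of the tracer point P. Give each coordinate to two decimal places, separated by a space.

-1.49 2.07

A=(0,0), D=(7.00,0)
B = A + 1.00·(cos145°, sin145°) = (-0.8192, 0.5736)
|BD| = 7.8402
circle(B,8.00) ∩ circle(D,4.00): a=6.9812, h=3.9067
  candidates: C₊=(6.4292,3.9591) cross=30.629; C₋=(5.8576,-3.8334) cross=-30.629
  mode - wants cross < 0 → take C=(5.8576,-3.8334) (cross=-30.629)
ex = (C−B)/|BC| = (0.8346,-0.5509); ey = (0.5509,0.8346)
P = B + -1.38·ex + 0.88·ey = (-1.4861,2.0682)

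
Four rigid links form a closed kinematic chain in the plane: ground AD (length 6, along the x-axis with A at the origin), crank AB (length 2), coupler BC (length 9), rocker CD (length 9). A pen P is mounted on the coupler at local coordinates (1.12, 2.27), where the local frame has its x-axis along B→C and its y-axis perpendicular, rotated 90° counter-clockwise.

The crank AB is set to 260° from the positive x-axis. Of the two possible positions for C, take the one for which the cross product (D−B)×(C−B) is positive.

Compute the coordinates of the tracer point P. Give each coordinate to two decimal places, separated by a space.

-2.52 -0.68

A=(0,0), D=(6.00,0)
B = A + 2.00·(cos260°, sin260°) = (-0.3473, -1.9696)
|BD| = 6.6459
circle(B,9.00) ∩ circle(D,9.00): a=3.3229, h=8.3641
  candidates: C₊=(0.3475,7.0035) cross=55.587; C₋=(5.3052,-8.9731) cross=-55.587
  mode + wants cross > 0 → take C=(0.3475,7.0035) (cross=55.587)
ex = (C−B)/|BC| = (0.0772,0.9970); ey = (-0.9970,0.0772)
P = B + 1.12·ex + 2.27·ey = (-2.5241,-0.6777)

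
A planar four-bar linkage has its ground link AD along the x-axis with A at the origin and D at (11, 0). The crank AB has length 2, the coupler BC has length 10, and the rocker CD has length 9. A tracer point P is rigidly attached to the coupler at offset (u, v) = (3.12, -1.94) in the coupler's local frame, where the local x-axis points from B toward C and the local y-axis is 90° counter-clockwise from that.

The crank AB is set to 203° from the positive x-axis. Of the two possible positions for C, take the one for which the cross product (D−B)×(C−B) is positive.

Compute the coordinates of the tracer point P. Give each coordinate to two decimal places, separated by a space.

1.69 0.22

A=(0,0), D=(11.00,0)
B = A + 2.00·(cos203°, sin203°) = (-1.8410, -0.7815)
|BD| = 12.8648
circle(B,10.00) ∩ circle(D,9.00): a=7.1708, h=6.9699
  candidates: C₊=(4.8932,6.6111) cross=89.666; C₋=(5.7400,-7.3029) cross=-89.666
  mode + wants cross > 0 → take C=(4.8932,6.6111) (cross=89.666)
ex = (C−B)/|BC| = (0.6734,0.7393); ey = (-0.7393,0.6734)
P = B + 3.12·ex + -1.94·ey = (1.6942,0.2186)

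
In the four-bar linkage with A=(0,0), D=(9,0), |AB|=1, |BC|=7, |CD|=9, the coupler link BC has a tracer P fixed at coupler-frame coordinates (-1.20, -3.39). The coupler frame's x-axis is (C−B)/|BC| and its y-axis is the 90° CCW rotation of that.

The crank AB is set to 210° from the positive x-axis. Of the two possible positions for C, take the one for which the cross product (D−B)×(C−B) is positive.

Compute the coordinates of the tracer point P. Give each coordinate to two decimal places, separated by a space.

1.68 -3.04

A=(0,0), D=(9.00,0)
B = A + 1.00·(cos210°, sin210°) = (-0.8660, -0.5000)
|BD| = 9.8787
circle(B,7.00) ∩ circle(D,9.00): a=3.3197, h=6.1628
  candidates: C₊=(2.1375,5.8229) cross=60.880; C₋=(2.7613,-6.4868) cross=-60.880
  mode + wants cross > 0 → take C=(2.1375,5.8229) (cross=60.880)
ex = (C−B)/|BC| = (0.4291,0.9033); ey = (-0.9033,0.4291)
P = B + -1.20·ex + -3.39·ey = (1.6812,-3.0385)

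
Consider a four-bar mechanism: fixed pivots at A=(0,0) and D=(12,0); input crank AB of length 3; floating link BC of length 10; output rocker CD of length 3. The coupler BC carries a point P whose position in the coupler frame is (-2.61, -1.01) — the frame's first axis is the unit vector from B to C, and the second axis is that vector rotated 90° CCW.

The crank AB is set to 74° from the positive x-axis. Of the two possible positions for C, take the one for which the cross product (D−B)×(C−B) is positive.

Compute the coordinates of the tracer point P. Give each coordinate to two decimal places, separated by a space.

-1.80 1.91

A=(0,0), D=(12.00,0)
B = A + 3.00·(cos74°, sin74°) = (0.8269, 2.8838)
|BD| = 11.5392
circle(B,10.00) ∩ circle(D,3.00): a=9.7127, h=2.3799
  candidates: C₊=(10.8262,2.7608) cross=27.462; C₋=(9.6367,-1.8479) cross=-27.462
  mode + wants cross > 0 → take C=(10.8262,2.7608) (cross=27.462)
ex = (C−B)/|BC| = (0.9999,-0.0123); ey = (0.0123,0.9999)
P = B + -2.61·ex + -1.01·ey = (-1.7953,1.9060)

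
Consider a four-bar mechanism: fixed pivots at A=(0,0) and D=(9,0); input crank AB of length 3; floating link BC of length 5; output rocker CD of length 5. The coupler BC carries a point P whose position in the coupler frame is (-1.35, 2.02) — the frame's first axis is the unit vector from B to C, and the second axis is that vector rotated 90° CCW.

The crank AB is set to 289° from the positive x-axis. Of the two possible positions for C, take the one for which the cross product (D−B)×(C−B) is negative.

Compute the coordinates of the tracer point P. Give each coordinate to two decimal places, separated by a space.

0.08 -0.58

A=(0,0), D=(9.00,0)
B = A + 3.00·(cos289°, sin289°) = (0.9767, -2.8366)
|BD| = 8.5100
circle(B,5.00) ∩ circle(D,5.00): a=4.2550, h=2.6259
  candidates: C₊=(4.1131,1.0574) cross=22.346; C₋=(5.8636,-3.8940) cross=-22.346
  mode - wants cross < 0 → take C=(5.8636,-3.8940) (cross=-22.346)
ex = (C−B)/|BC| = (0.9774,-0.2115); ey = (0.2115,0.9774)
P = B + -1.35·ex + 2.02·ey = (0.0844,-0.5767)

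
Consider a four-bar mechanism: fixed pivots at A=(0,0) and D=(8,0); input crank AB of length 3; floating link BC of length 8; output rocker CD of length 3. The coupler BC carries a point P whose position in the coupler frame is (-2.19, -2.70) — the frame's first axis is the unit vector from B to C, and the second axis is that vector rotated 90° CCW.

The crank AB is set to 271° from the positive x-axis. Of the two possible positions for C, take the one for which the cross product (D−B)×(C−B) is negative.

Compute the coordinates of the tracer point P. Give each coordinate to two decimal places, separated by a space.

A=(0,0), D=(8.00,0)
B = A + 3.00·(cos271°, sin271°) = (0.0524, -2.9995)
|BD| = 8.4948
circle(B,8.00) ∩ circle(D,3.00): a=7.4847, h=2.8248
  candidates: C₊=(6.0575,2.2862) cross=23.996; C₋=(8.0524,-2.9995) cross=-23.996
  mode - wants cross < 0 → take C=(8.0524,-2.9995) (cross=-23.996)
ex = (C−B)/|BC| = (1.0000,-0.0000); ey = (0.0000,1.0000)
P = B + -2.19·ex + -2.70·ey = (-2.1376,-5.6995)

-2.14 -5.70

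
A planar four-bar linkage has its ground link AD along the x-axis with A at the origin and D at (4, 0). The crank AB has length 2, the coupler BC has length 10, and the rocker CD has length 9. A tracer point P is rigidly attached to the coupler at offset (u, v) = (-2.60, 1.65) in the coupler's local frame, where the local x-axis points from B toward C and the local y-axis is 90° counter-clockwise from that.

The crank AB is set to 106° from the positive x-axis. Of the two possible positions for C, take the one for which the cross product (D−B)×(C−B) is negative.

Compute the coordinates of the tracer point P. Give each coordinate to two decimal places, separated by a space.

0.95 4.61

A=(0,0), D=(4.00,0)
B = A + 2.00·(cos106°, sin106°) = (-0.5513, 1.9225)
|BD| = 4.9407
circle(B,10.00) ∩ circle(D,9.00): a=4.3932, h=8.9833
  candidates: C₊=(6.9912,8.4884) cross=44.384; C₋=(0.0000,-8.0623) cross=-44.384
  mode - wants cross < 0 → take C=(0.0000,-8.0623) (cross=-44.384)
ex = (C−B)/|BC| = (0.0551,-0.9985); ey = (0.9985,0.0551)
P = B + -2.60·ex + 1.65·ey = (0.9529,4.6095)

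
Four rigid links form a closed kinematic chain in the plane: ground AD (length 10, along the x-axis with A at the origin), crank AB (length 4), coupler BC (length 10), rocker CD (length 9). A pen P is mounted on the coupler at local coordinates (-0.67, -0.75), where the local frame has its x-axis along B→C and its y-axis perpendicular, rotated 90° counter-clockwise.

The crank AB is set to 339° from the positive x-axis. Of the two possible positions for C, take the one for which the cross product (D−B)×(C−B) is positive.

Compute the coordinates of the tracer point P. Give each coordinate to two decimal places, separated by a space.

A=(0,0), D=(10.00,0)
B = A + 4.00·(cos339°, sin339°) = (3.7343, -1.4335)
|BD| = 6.4276
circle(B,10.00) ∩ circle(D,9.00): a=4.6918, h=8.8310
  candidates: C₊=(6.3385,8.2215) cross=56.762; C₋=(10.2774,-8.9957) cross=-56.762
  mode + wants cross > 0 → take C=(6.3385,8.2215) (cross=56.762)
ex = (C−B)/|BC| = (0.2604,0.9655); ey = (-0.9655,0.2604)
P = B + -0.67·ex + -0.75·ey = (4.2840,-2.2757)

4.28 -2.28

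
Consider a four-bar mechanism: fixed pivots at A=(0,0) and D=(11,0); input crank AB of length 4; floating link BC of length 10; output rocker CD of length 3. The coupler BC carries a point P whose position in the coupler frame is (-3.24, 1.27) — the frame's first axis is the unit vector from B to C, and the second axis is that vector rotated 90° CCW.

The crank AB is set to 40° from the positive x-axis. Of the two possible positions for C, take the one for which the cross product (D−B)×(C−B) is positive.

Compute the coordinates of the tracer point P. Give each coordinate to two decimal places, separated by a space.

-0.12 3.97

A=(0,0), D=(11.00,0)
B = A + 4.00·(cos40°, sin40°) = (3.0642, 2.5712)
|BD| = 8.3419
circle(B,10.00) ∩ circle(D,3.00): a=9.6253, h=2.7116
  candidates: C₊=(13.0567,2.1840) cross=22.620; C₋=(11.3851,-2.9752) cross=-22.620
  mode + wants cross > 0 → take C=(13.0567,2.1840) (cross=22.620)
ex = (C−B)/|BC| = (0.9993,-0.0387); ey = (0.0387,0.9993)
P = B + -3.24·ex + 1.27·ey = (-0.1242,3.9656)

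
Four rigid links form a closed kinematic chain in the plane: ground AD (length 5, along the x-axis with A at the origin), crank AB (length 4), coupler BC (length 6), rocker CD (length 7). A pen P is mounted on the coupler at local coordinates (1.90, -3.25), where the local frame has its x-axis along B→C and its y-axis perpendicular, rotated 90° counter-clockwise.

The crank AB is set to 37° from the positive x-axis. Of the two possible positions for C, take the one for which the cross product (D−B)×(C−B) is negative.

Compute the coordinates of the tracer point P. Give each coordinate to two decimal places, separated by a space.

-0.10 4.24

A=(0,0), D=(5.00,0)
B = A + 4.00·(cos37°, sin37°) = (3.1945, 2.4073)
|BD| = 3.0091
circle(B,6.00) ∩ circle(D,7.00): a=-0.6556, h=5.9641
  candidates: C₊=(7.5724,6.5102) cross=17.946; C₋=(-1.9701,-0.6467) cross=-17.946
  mode - wants cross < 0 → take C=(-1.9701,-0.6467) (cross=-17.946)
ex = (C−B)/|BC| = (-0.8608,-0.5090); ey = (0.5090,-0.8608)
P = B + 1.90·ex + -3.25·ey = (-0.0952,4.2377)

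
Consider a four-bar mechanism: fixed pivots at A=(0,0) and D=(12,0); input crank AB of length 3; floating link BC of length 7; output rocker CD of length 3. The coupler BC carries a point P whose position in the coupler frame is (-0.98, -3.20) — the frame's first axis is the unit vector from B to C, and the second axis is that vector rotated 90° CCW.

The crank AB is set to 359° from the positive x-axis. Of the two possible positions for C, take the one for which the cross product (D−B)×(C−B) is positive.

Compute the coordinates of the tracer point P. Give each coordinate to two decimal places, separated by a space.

A=(0,0), D=(12.00,0)
B = A + 3.00·(cos359°, sin359°) = (2.9995, -0.0524)
|BD| = 9.0006
circle(B,7.00) ∩ circle(D,3.00): a=6.7224, h=1.9518
  candidates: C₊=(9.7105,1.9385) cross=17.568; C₋=(9.7332,-1.9651) cross=-17.568
  mode + wants cross > 0 → take C=(9.7105,1.9385) (cross=17.568)
ex = (C−B)/|BC| = (0.9587,0.2844); ey = (-0.2844,0.9587)
P = B + -0.98·ex + -3.20·ey = (2.9701,-3.3989)

2.97 -3.40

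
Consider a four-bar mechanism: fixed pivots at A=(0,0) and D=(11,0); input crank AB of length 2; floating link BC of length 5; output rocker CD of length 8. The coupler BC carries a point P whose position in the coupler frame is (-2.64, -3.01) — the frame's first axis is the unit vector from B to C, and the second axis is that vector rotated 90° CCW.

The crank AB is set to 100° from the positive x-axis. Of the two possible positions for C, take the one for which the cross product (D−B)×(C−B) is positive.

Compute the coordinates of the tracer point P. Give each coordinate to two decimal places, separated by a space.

-1.42 -1.89

A=(0,0), D=(11.00,0)
B = A + 2.00·(cos100°, sin100°) = (-0.3473, 1.9696)
|BD| = 11.5170
circle(B,5.00) ∩ circle(D,8.00): a=4.0653, h=2.9109
  candidates: C₊=(4.1560,4.1423) cross=33.524; C₋=(3.1603,-1.5936) cross=-33.524
  mode + wants cross > 0 → take C=(4.1560,4.1423) (cross=33.524)
ex = (C−B)/|BC| = (0.9006,0.4345); ey = (-0.4345,0.9006)
P = B + -2.64·ex + -3.01·ey = (-1.4170,-1.8885)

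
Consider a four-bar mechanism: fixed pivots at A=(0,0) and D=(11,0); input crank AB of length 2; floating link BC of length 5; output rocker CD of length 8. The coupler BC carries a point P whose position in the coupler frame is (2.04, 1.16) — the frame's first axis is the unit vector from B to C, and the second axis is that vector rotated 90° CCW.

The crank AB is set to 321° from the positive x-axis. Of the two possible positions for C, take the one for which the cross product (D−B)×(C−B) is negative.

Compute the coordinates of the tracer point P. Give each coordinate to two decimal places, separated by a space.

A=(0,0), D=(11.00,0)
B = A + 2.00·(cos321°, sin321°) = (1.5543, -1.2586)
|BD| = 9.5292
circle(B,5.00) ∩ circle(D,8.00): a=2.7183, h=4.1966
  candidates: C₊=(3.6944,3.2602) cross=39.990; C₋=(4.8030,-5.0594) cross=-39.990
  mode - wants cross < 0 → take C=(4.8030,-5.0594) (cross=-39.990)
ex = (C−B)/|BC| = (0.6497,-0.7602); ey = (0.7602,0.6497)
P = B + 2.04·ex + 1.16·ey = (3.7615,-2.0556)

3.76 -2.06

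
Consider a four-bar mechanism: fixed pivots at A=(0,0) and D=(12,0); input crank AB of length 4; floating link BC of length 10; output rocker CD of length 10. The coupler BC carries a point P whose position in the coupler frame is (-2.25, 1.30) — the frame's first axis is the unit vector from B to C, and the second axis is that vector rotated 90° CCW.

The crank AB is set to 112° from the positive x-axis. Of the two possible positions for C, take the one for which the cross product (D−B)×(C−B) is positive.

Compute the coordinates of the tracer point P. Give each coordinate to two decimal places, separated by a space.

-4.10 3.70

A=(0,0), D=(12.00,0)
B = A + 4.00·(cos112°, sin112°) = (-1.4984, 3.7087)
|BD| = 13.9987
circle(B,10.00) ∩ circle(D,10.00): a=6.9993, h=7.1421
  candidates: C₊=(7.1430,8.7412) cross=99.980; C₋=(3.3586,-5.0325) cross=-99.980
  mode + wants cross > 0 → take C=(7.1430,8.7412) (cross=99.980)
ex = (C−B)/|BC| = (0.8641,0.5033); ey = (-0.5033,0.8641)
P = B + -2.25·ex + 1.30·ey = (-4.0970,3.6998)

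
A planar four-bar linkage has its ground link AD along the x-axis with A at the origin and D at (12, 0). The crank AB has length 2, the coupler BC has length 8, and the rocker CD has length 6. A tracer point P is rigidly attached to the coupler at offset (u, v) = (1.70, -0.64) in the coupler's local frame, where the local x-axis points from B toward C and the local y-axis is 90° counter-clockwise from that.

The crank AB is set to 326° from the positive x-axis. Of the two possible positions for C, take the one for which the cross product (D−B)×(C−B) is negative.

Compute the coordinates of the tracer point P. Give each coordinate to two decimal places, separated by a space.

A=(0,0), D=(12.00,0)
B = A + 2.00·(cos326°, sin326°) = (1.6581, -1.1184)
|BD| = 10.4022
circle(B,8.00) ∩ circle(D,6.00): a=6.5470, h=4.5975
  candidates: C₊=(7.6728,4.1564) cross=47.824; C₋=(8.6614,-4.9854) cross=-47.824
  mode - wants cross < 0 → take C=(8.6614,-4.9854) (cross=-47.824)
ex = (C−B)/|BC| = (0.8754,-0.4834); ey = (0.4834,0.8754)
P = B + 1.70·ex + -0.64·ey = (2.8369,-2.5004)

2.84 -2.50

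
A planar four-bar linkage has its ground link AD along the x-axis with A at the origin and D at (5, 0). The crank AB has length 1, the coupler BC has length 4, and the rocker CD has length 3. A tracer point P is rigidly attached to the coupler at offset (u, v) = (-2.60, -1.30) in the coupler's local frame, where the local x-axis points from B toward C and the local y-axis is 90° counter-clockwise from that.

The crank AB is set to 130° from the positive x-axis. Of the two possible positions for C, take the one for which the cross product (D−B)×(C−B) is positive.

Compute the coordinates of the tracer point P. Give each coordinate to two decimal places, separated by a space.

-2.55 -1.42

A=(0,0), D=(5.00,0)
B = A + 1.00·(cos130°, sin130°) = (-0.6428, 0.7660)
|BD| = 5.6945
circle(B,4.00) ∩ circle(D,3.00): a=3.4619, h=2.0038
  candidates: C₊=(3.0572,2.2859) cross=11.411; C₋=(2.5181,-1.6853) cross=-11.411
  mode + wants cross > 0 → take C=(3.0572,2.2859) (cross=11.411)
ex = (C−B)/|BC| = (0.9250,0.3800); ey = (-0.3800,0.9250)
P = B + -2.60·ex + -1.30·ey = (-2.5538,-1.4244)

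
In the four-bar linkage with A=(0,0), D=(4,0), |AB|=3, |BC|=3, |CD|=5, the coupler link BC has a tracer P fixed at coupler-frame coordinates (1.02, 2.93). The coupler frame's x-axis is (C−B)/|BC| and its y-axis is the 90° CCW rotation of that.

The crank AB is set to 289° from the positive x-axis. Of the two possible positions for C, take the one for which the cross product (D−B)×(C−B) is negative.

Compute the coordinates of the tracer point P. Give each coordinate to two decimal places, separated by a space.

A=(0,0), D=(4.00,0)
B = A + 3.00·(cos289°, sin289°) = (0.9767, -2.8366)
|BD| = 4.1456
circle(B,3.00) ∩ circle(D,5.00): a=0.1431, h=2.9966
  candidates: C₊=(-0.9693,-0.5533) cross=12.423; C₋=(3.1314,-4.9240) cross=-12.423
  mode - wants cross < 0 → take C=(3.1314,-4.9240) (cross=-12.423)
ex = (C−B)/|BC| = (0.7182,-0.6958); ey = (0.6958,0.7182)
P = B + 1.02·ex + 2.93·ey = (3.7480,-1.4419)

3.75 -1.44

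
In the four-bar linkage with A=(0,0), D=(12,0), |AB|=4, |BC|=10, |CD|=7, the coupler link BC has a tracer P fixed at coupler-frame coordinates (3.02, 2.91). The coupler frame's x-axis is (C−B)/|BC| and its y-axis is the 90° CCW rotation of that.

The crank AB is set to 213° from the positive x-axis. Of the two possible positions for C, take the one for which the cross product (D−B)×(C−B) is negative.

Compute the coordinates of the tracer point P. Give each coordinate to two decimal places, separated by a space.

0.20 0.05

A=(0,0), D=(12.00,0)
B = A + 4.00·(cos213°, sin213°) = (-3.3547, -2.1786)
|BD| = 15.5085
circle(B,10.00) ∩ circle(D,7.00): a=9.3985, h=3.4159
  candidates: C₊=(5.4708,2.5237) cross=52.975; C₋=(6.4305,-4.2403) cross=-52.975
  mode - wants cross < 0 → take C=(6.4305,-4.2403) (cross=-52.975)
ex = (C−B)/|BC| = (0.9785,-0.2062); ey = (0.2062,0.9785)
P = B + 3.02·ex + 2.91·ey = (0.2004,0.0463)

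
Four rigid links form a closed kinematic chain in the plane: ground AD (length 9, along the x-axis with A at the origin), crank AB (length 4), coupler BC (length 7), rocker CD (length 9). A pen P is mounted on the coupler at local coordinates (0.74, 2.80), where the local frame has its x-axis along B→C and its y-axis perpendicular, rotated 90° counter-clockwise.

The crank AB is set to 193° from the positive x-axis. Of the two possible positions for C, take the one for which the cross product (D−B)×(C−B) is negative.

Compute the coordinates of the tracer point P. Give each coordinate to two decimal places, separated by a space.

A=(0,0), D=(9.00,0)
B = A + 4.00·(cos193°, sin193°) = (-3.8975, -0.8998)
|BD| = 12.9288
circle(B,7.00) ∩ circle(D,9.00): a=5.2269, h=4.6562
  candidates: C₊=(0.9927,4.1088) cross=60.199; C₋=(1.6408,-5.1809) cross=-60.199
  mode - wants cross < 0 → take C=(1.6408,-5.1809) (cross=-60.199)
ex = (C−B)/|BC| = (0.7912,-0.6116); ey = (0.6116,0.7912)
P = B + 0.74·ex + 2.80·ey = (-1.5996,0.8629)

-1.60 0.86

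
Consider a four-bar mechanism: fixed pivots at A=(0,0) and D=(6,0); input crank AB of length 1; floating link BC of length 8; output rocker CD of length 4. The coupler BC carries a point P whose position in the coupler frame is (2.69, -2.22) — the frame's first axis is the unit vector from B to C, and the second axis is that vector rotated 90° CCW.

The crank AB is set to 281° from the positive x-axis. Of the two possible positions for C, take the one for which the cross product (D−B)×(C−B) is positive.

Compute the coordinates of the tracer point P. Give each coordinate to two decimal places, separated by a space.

A=(0,0), D=(6.00,0)
B = A + 1.00·(cos281°, sin281°) = (0.1908, -0.9816)
|BD| = 5.8915
circle(B,8.00) ∩ circle(D,4.00): a=7.0194, h=3.8377
  candidates: C₊=(6.4727,3.9720) cross=22.610; C₋=(7.7515,-3.5961) cross=-22.610
  mode + wants cross > 0 → take C=(6.4727,3.9720) (cross=22.610)
ex = (C−B)/|BC| = (0.7852,0.6192); ey = (-0.6192,0.7852)
P = B + 2.69·ex + -2.22·ey = (3.6777,-1.0592)

3.68 -1.06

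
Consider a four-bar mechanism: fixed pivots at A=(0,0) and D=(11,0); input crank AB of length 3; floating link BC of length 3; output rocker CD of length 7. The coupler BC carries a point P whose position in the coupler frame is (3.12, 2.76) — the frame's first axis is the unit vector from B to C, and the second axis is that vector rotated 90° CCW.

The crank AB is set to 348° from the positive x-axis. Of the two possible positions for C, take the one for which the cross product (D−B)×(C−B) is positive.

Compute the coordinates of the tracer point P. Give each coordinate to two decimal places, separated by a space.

1.91 3.41

A=(0,0), D=(11.00,0)
B = A + 3.00·(cos348°, sin348°) = (2.9344, -0.6237)
|BD| = 8.0896
circle(B,3.00) ∩ circle(D,7.00): a=1.5725, h=2.5548
  candidates: C₊=(4.3053,2.0447) cross=20.668; C₋=(4.6993,-3.0497) cross=-20.668
  mode + wants cross > 0 → take C=(4.3053,2.0447) (cross=20.668)
ex = (C−B)/|BC| = (0.4570,0.8895); ey = (-0.8895,0.4570)
P = B + 3.12·ex + 2.76·ey = (1.9051,3.4127)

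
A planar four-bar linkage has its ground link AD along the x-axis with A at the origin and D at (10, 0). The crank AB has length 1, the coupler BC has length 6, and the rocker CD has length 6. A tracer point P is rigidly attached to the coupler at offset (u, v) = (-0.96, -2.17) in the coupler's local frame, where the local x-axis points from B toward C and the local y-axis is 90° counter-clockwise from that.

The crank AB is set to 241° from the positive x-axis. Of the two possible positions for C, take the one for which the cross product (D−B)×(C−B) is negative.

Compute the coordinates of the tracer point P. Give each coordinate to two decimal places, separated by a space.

A=(0,0), D=(10.00,0)
B = A + 1.00·(cos241°, sin241°) = (-0.4848, -0.8746)
|BD| = 10.5212
circle(B,6.00) ∩ circle(D,6.00): a=5.2606, h=2.8855
  candidates: C₊=(4.5177,2.4382) cross=30.359; C₋=(4.9975,-3.3128) cross=-30.359
  mode - wants cross < 0 → take C=(4.9975,-3.3128) (cross=-30.359)
ex = (C−B)/|BC| = (0.9137,-0.4064); ey = (0.4064,0.9137)
P = B + -0.96·ex + -2.17·ey = (-2.2438,-2.4673)

-2.24 -2.47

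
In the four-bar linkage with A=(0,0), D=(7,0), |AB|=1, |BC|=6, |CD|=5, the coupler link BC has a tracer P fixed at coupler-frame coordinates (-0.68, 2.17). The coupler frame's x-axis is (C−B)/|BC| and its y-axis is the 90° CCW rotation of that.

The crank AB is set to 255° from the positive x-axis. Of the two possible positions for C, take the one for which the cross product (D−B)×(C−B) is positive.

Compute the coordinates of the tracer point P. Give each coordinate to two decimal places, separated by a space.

A=(0,0), D=(7.00,0)
B = A + 1.00·(cos255°, sin255°) = (-0.2588, -0.9659)
|BD| = 7.3228
circle(B,6.00) ∩ circle(D,5.00): a=4.4125, h=4.0657
  candidates: C₊=(3.5788,3.6463) cross=29.772; C₋=(4.6514,-4.4141) cross=-29.772
  mode + wants cross > 0 → take C=(3.5788,3.6463) (cross=29.772)
ex = (C−B)/|BC| = (0.6396,0.7687); ey = (-0.7687,0.6396)
P = B + -0.68·ex + 2.17·ey = (-2.3618,-0.1007)

-2.36 -0.10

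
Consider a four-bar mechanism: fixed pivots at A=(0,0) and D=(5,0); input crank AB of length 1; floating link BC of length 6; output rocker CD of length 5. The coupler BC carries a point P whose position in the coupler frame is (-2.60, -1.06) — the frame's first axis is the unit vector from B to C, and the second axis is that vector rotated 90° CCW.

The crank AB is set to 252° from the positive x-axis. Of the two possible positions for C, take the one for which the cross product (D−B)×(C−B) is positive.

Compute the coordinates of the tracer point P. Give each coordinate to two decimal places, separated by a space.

A=(0,0), D=(5.00,0)
B = A + 1.00·(cos252°, sin252°) = (-0.3090, -0.9511)
|BD| = 5.3935
circle(B,6.00) ∩ circle(D,5.00): a=3.7165, h=4.7104
  candidates: C₊=(2.5187,4.3408) cross=25.406; C₋=(4.1798,-4.9323) cross=-25.406
  mode + wants cross > 0 → take C=(2.5187,4.3408) (cross=25.406)
ex = (C−B)/|BC| = (0.4713,0.8820); ey = (-0.8820,0.4713)
P = B + -2.60·ex + -1.06·ey = (-0.5994,-3.7438)

-0.60 -3.74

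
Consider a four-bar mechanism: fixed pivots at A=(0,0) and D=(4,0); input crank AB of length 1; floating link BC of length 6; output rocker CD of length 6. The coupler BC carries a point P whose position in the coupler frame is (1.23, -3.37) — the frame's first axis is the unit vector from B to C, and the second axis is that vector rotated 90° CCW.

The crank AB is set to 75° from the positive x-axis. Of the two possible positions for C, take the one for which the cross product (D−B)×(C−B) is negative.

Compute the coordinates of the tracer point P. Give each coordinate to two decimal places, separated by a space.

A=(0,0), D=(4.00,0)
B = A + 1.00·(cos75°, sin75°) = (0.2588, 0.9659)
|BD| = 3.8639
circle(B,6.00) ∩ circle(D,6.00): a=1.9319, h=5.6805
  candidates: C₊=(3.5495,5.9831) cross=21.949; C₋=(0.7094,-5.0171) cross=-21.949
  mode - wants cross < 0 → take C=(0.7094,-5.0171) (cross=-21.949)
ex = (C−B)/|BC| = (0.0751,-0.9972); ey = (0.9972,0.0751)
P = B + 1.23·ex + -3.37·ey = (-3.0093,-0.5137)

-3.01 -0.51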